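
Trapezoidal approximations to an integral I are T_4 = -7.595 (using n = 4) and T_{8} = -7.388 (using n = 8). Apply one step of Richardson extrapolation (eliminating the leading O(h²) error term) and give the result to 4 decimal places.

-7.3190

R = (4·T_{8} − T_4) / 3 = (4·(-7.388) − (-7.595))/3 = (-21.957)/3 = -7.3190.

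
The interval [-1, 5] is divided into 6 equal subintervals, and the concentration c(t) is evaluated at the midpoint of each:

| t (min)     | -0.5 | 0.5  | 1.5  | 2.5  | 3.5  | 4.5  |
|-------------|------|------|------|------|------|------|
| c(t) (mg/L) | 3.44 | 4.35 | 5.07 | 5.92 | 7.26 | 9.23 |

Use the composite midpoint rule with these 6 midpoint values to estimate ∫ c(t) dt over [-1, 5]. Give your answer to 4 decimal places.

35.2700

h = 1, n = 6.
h·[y(m₁) + y(m₂) + y(m₃) + y(m₄) + y(m₅) + y(m₆)] = 1·(35.27) = 35.2700.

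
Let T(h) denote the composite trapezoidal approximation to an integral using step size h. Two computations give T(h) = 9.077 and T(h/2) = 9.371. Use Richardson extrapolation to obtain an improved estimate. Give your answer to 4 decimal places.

9.4690

R = (4·T(h/2) − T(h)) / 3 = (4·9.371 − 9.077)/3 = (28.407)/3 = 9.4690.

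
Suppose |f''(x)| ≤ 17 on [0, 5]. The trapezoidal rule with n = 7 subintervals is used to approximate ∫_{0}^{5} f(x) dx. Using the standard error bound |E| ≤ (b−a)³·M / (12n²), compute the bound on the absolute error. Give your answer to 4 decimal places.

|E| ≤ (5)³·17 / (12·7²) = 2125/588 = 3.6139.

3.6139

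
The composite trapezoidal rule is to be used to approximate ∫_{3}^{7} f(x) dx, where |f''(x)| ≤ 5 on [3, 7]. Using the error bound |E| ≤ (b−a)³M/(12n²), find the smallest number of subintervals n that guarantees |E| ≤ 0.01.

Need 320/(12n²) ≤ 0.01.
n² ≥ 320/(12·0.01) = 2666.67 ⇒ n ≥ 51.6398, so the smallest n is 52.

52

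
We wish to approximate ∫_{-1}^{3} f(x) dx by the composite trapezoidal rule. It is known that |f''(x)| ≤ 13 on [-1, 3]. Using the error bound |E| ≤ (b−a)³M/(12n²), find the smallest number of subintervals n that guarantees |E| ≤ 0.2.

19

Need 832/(12n²) ≤ 0.2.
n² ≥ 832/(12·0.2) = 346.667 ⇒ n ≥ 18.6190, so the smallest n is 19.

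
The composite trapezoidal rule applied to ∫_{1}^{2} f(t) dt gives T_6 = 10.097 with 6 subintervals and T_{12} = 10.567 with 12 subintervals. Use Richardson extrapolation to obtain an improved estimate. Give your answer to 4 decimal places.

R = (4·T_{12} − T_6) / 3 = (4·10.567 − 10.097)/3 = (32.171)/3 = 10.7237.

10.7237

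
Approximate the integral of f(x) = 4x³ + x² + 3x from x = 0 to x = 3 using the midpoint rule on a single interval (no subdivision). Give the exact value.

60.75

M = (b−a)·f(1.5) = 3·(20.25) = 60.75.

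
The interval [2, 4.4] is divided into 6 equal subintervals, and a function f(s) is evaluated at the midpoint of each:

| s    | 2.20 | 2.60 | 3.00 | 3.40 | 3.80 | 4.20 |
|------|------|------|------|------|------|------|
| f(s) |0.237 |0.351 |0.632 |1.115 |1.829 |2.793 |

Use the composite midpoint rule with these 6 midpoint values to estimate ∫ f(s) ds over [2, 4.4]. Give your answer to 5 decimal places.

h = 0.4, n = 6.
h·[y(m₁) + y(m₂) + y(m₃) + y(m₄) + y(m₅) + y(m₆)] = 0.4·(6.957) = 2.78280.

2.78280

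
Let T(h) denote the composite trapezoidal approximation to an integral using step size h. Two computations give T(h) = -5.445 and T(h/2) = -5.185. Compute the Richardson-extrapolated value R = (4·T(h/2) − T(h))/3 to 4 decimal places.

-5.0983

R = (4·T(h/2) − T(h)) / 3 = (4·(-5.185) − (-5.445))/3 = (-15.295)/3 = -5.0983.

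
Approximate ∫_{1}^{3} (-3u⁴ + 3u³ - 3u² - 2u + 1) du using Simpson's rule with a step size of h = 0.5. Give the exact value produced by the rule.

h = (3 − 1)/4 = 0.5.
Nodes u₀,…,u₄ = 1, 1.5, 2, 2.5, 3.
f(u) = -3u⁴ + 3u³ - 3u² - 2u + 1: f₀=-4, f₁=-13.8125, f₂=-39, f₃=-93.0625, f₄=-194.
(h/3)·[f₀ + 4f₁ + 2f₂ + 4f₃ + f₄] = 0.166667·(-703.5) = -117.25.

-117.25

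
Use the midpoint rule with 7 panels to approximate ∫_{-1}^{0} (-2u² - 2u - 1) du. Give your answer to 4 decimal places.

-0.6633

h = (0 − (-1))/7 = 0.142857.
Midpoints m₁,…,m₇ = -0.928571, -0.785714, -0.642857, -0.5, -0.357143, -0.214286, -0.071429.
f(m₁)=-0.867347, f(m₂)=-0.663265, f(m₃)=-0.540816, f(m₄)=-0.5, f(m₅)=-0.540816, f(m₆)=-0.663265, f(m₇)=-0.867347.
h·[f(m₁) + f(m₂) + f(m₃) + f(m₄) + f(m₅) + f(m₆) + f(m₇)] = 0.142857·(-4.642857) = -0.6633.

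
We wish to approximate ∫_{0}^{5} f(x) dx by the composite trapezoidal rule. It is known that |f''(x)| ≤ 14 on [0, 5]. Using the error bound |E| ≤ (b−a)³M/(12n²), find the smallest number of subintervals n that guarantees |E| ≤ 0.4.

20

Need 1750/(12n²) ≤ 0.4.
n² ≥ 1750/(12·0.4) = 364.583 ⇒ n ≥ 19.0941, so the smallest n is 20.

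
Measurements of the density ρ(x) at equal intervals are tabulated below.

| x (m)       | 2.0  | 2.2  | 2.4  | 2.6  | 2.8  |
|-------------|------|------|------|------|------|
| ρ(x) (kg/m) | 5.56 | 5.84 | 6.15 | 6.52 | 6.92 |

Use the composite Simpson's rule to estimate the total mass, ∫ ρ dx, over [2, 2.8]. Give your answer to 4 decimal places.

4.9480

h = 0.2, n = 4.
(h/3)·[y₀ + 4y₁ + 2y₂ + 4y₃ + y₄] = 0.066667·(74.22) = 4.9480.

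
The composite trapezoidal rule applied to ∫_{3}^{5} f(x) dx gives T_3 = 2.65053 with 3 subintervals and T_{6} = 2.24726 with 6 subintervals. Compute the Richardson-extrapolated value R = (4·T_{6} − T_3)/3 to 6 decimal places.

2.112837

R = (4·T_{6} − T_3) / 3 = (4·2.24726 − 2.65053)/3 = (6.33851)/3 = 2.112837.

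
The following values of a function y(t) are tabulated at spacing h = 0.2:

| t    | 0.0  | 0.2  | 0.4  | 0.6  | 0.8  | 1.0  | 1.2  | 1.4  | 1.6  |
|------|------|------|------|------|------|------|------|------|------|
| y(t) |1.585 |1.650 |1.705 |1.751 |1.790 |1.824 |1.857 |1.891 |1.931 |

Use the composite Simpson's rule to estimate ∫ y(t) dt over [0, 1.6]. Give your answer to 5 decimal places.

h = 0.2, n = 8.
(h/3)·[y₀ + 4y₁ + 2y₂ + 4y₃ + 2y₄ + 4y₅ + 2y₆ + 4y₇ + y₈] = 0.066667·(42.684) = 2.84560.

2.84560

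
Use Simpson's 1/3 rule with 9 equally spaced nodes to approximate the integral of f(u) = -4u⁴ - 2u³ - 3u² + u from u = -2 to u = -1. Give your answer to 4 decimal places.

-25.8001

h = (-1 − (-2))/8 = 0.125.
Nodes u₀,…,u₈ = -2, -1.875, -1.75, -1.625, -1.5, -1.375, -1.25, -1.125, -1.
f(u) = -4u⁴ - 2u³ - 3u² + u: f₀=-62, f₁=-48.6767578125, f₂=-37.734375, f₃=-28.8564453125, f₄=-21.75, f₅=-16.1455078125, f₆=-11.796875, f₇=-8.4814453125, f₈=-6.
(h/3)·[f₀ + 4f₁ + 2f₂ + 4f₃ + 2f₄ + 4f₅ + 2f₆ + 4f₇ + f₈] = 0.041667·(-619.203125) = -25.8001.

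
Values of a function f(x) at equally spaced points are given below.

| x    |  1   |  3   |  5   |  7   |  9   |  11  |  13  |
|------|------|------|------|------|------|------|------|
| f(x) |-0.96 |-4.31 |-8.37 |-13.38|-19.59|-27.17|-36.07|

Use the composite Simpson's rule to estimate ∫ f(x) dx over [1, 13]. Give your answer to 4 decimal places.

-181.5933

h = 2, n = 6.
(h/3)·[y₀ + 4y₁ + 2y₂ + 4y₃ + 2y₄ + 4y₅ + y₆] = 0.666667·(-272.39) = -181.5933.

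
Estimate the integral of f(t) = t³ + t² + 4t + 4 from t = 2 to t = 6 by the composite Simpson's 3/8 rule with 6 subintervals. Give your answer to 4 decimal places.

469.3333

h = (6 − 2)/6 = 0.666667.
Nodes t₀,…,t₆ = 2, 2.666667, 3.333333, 4, 4.666667, 5.333333, 6.
f(t) = t³ + t² + 4t + 4: f₀=24, f₁=40.740741, f₂=65.481481, f₃=100, f₄=146.074074, f₅=205.481481, f₆=280.
(3h/8)·[f₀ + 3f₁ + 3f₂ + 2f₃ + 3f₄ + 3f₅ + f₆] = 0.25·(1877.333333) = 469.3333.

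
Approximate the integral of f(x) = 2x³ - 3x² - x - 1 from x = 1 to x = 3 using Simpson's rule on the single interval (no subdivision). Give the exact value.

8

S = (b−a)/6 · [f(1) + 4f(2) + f(3)] = 0.333333·[(-3) + 4·1 + 23] = 8.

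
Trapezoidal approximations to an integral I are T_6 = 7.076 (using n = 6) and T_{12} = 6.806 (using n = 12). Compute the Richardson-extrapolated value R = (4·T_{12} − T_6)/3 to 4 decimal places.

R = (4·T_{12} − T_6) / 3 = (4·6.806 − 7.076)/3 = (20.148)/3 = 6.7160.

6.7160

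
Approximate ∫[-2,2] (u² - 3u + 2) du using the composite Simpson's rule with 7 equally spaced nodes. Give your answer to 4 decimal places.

13.3333

h = (2 − (-2))/6 = 0.666667.
Nodes u₀,…,u₆ = -2, -1.333333, -0.666667, 0, 0.666667, 1.333333, 2.
f(u) = u² - 3u + 2: f₀=12, f₁=7.777778, f₂=4.444444, f₃=2, f₄=0.444444, f₅=-0.222222, f₆=0.
(h/3)·[f₀ + 4f₁ + 2f₂ + 4f₃ + 2f₄ + 4f₅ + f₆] = 0.222222·(60) = 13.3333.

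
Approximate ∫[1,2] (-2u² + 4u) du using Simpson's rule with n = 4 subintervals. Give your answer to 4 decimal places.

h = (2 − 1)/4 = 0.25.
Nodes u₀,…,u₄ = 1, 1.25, 1.5, 1.75, 2.
f(u) = -2u² + 4u: f₀=2, f₁=1.875, f₂=1.5, f₃=0.875, f₄=0.
(h/3)·[f₀ + 4f₁ + 2f₂ + 4f₃ + f₄] = 0.083333·(16) = 1.3333.

1.3333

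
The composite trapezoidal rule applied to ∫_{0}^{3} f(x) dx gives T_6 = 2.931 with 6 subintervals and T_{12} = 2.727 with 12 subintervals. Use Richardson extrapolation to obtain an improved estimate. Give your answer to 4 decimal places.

2.6590

R = (4·T_{12} − T_6) / 3 = (4·2.727 − 2.931)/3 = (7.977)/3 = 2.6590.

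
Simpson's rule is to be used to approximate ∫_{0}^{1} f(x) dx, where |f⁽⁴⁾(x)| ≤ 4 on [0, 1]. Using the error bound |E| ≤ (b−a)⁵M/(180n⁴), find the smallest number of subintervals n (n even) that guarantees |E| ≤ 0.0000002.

20

Need 4/(180n⁴) ≤ 0.0000002.
n⁴ ≥ 4/(180·0.0000002) = 111111 ⇒ n ≥ 18.2574, so the smallest even n is 20. (n must be even for Simpson's rule.)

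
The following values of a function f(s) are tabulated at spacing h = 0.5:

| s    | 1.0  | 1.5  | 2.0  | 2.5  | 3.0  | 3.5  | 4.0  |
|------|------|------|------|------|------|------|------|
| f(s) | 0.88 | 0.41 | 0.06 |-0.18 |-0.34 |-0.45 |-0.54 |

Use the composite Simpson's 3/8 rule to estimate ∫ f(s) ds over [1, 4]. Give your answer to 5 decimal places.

h = 0.5, n = 6.
(3h/8)·[y₀ + 3y₁ + 3y₂ + 2y₃ + 3y₄ + 3y₅ + y₆] = 0.1875·(-0.98) = -0.18375.

-0.18375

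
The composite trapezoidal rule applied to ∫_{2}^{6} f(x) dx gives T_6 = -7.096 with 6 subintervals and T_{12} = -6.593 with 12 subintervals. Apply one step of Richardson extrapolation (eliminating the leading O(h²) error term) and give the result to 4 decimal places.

-6.4253

R = (4·T_{12} − T_6) / 3 = (4·(-6.593) − (-7.096))/3 = (-19.276)/3 = -6.4253.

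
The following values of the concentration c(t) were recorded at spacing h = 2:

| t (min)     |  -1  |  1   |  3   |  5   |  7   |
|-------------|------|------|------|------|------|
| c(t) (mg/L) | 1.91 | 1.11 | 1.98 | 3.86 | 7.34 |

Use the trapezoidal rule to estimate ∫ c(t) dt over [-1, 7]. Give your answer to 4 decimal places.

h = 2, n = 4.
(h/2)·[y₀ + 2y₁ + 2y₂ + 2y₃ + y₄] = 1·(23.15) = 23.1500.

23.1500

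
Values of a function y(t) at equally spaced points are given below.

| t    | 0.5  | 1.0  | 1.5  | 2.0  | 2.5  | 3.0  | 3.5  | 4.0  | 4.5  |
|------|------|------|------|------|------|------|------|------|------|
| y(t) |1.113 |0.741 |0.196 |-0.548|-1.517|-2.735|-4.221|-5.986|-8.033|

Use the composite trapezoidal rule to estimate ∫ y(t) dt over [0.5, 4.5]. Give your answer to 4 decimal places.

h = 0.5, n = 8.
(h/2)·[y₀ + 2y₁ + 2y₂ + 2y₃ + 2y₄ + 2y₅ + 2y₆ + 2y₇ + y₈] = 0.25·(-35.060) = -8.7650.

-8.7650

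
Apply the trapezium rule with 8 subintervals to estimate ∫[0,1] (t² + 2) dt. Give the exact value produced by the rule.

h = (1 − 0)/8 = 0.125.
Nodes t₀,…,t₈ = 0, 0.125, 0.25, 0.375, 0.5, 0.625, 0.75, 0.875, 1.
f(t) = t² + 2: f₀=2, f₁=2.015625, f₂=2.0625, f₃=2.140625, f₄=2.25, f₅=2.390625, f₆=2.5625, f₇=2.765625, f₈=3.
(h/2)·[f₀ + 2f₁ + 2f₂ + 2f₃ + 2f₄ + 2f₅ + 2f₆ + 2f₇ + f₈] = 0.0625·(37.375) = 2.3359375.

2.3359375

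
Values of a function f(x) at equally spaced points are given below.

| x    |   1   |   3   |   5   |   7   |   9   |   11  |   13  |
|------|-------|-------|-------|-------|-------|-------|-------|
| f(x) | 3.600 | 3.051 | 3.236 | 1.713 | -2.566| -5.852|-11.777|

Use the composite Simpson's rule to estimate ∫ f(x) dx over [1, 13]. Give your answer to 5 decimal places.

h = 2, n = 6.
(h/3)·[y₀ + 4y₁ + 2y₂ + 4y₃ + 2y₄ + 4y₅ + y₆] = 0.666667·(-11.189) = -7.45933.

-7.45933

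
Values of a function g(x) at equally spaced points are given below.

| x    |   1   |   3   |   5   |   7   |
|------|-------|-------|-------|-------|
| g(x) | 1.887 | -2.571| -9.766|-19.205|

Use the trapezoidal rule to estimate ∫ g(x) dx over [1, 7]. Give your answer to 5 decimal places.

h = 2, n = 3.
(h/2)·[y₀ + 2y₁ + 2y₂ + y₃] = 1·(-41.992) = -41.99200.

-41.99200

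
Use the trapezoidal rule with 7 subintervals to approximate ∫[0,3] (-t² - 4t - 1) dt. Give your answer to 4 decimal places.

h = (3 − 0)/7 = 0.428571.
Nodes t₀,…,t₇ = 0, 0.428571, 0.857143, 1.285714, 1.714286, 2.142857, 2.571429, 3.
f(t) = -t² - 4t - 1: f₀=-1, f₁=-2.897959, f₂=-5.163265, f₃=-7.795918, f₄=-10.795918, f₅=-14.163265, f₆=-17.897959, f₇=-22.
(h/2)·[f₀ + 2f₁ + 2f₂ + 2f₃ + 2f₄ + 2f₅ + 2f₆ + f₇] = 0.214286·(-140.428571) = -30.0918.

-30.0918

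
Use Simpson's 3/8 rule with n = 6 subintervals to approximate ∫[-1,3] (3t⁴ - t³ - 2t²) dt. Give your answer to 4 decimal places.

h = (3 − (-1))/6 = 0.666667.
Nodes t₀,…,t₆ = -1, -0.333333, 0.333333, 1, 1.666667, 2.333333, 3.
f(t) = 3t⁴ - t³ - 2t²: f₀=2, f₁=-0.148148, f₂=-0.222222, f₃=0, f₄=12.962963, f₅=65.333333, f₆=198.
(3h/8)·[f₀ + 3f₁ + 3f₂ + 2f₃ + 3f₄ + 3f₅ + f₆] = 0.25·(433.777778) = 108.4444.

108.4444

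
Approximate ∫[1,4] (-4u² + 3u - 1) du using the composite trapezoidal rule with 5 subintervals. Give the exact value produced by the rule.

h = (4 − 1)/5 = 0.6.
Nodes u₀,…,u₅ = 1, 1.6, 2.2, 2.8, 3.4, 4.
f(u) = -4u² + 3u - 1: f₀=-2, f₁=-6.44, f₂=-13.76, f₃=-23.96, f₄=-37.04, f₅=-53.
(h/2)·[f₀ + 2f₁ + 2f₂ + 2f₃ + 2f₄ + f₅] = 0.3·(-217.4) = -65.22.

-65.22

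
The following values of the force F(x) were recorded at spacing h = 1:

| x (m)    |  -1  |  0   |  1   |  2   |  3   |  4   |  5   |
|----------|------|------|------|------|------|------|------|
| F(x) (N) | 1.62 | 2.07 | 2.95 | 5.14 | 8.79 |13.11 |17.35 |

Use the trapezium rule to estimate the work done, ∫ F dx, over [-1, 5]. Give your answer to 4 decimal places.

41.5450

h = 1, n = 6.
(h/2)·[y₀ + 2y₁ + 2y₂ + 2y₃ + 2y₄ + 2y₅ + y₆] = 0.5·(83.09) = 41.5450.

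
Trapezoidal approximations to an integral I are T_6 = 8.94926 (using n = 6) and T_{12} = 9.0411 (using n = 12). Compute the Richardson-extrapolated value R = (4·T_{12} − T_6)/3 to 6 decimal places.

R = (4·T_{12} − T_6) / 3 = (4·9.0411 − 8.94926)/3 = (27.21514)/3 = 9.071713.

9.071713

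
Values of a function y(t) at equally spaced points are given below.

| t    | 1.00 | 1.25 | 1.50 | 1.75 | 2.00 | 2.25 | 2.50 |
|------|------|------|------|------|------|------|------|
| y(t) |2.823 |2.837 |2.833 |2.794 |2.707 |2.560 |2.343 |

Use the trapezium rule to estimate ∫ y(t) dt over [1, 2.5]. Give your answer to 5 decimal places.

h = 0.25, n = 6.
(h/2)·[y₀ + 2y₁ + 2y₂ + 2y₃ + 2y₄ + 2y₅ + y₆] = 0.125·(32.628) = 4.07850.

4.07850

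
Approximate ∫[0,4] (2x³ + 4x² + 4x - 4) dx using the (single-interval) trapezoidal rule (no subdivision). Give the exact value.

T = (b−a)/2 · [f(0) + f(4)] = 2·[(-4) + 204] = 400.

400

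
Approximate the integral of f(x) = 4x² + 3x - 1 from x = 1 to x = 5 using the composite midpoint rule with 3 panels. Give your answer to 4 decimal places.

h = (5 − 1)/3 = 1.333333.
Midpoints m₁,…,m₃ = 1.666667, 3, 4.333333.
f(m₁)=15.111111, f(m₂)=44, f(m₃)=87.111111.
h·[f(m₁) + f(m₂) + f(m₃)] = 1.333333·(146.222222) = 194.9630.

194.9630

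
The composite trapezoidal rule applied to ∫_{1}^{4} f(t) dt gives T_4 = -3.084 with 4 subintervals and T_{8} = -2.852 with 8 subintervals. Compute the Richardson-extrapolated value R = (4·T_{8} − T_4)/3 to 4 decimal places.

-2.7747

R = (4·T_{8} − T_4) / 3 = (4·(-2.852) − (-3.084))/3 = (-8.324)/3 = -2.7747.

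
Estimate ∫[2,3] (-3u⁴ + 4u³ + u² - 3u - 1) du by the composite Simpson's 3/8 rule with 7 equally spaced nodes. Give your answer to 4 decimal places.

-63.7674

h = (3 − 2)/6 = 0.166667.
Nodes u₀,…,u₆ = 2, 2.166667, 2.333333, 2.5, 2.666667, 2.833333, 3.
f(u) = -3u⁴ + 4u³ + u² - 3u - 1: f₀=-19, f₁=-28.233796, f₂=-40.666667, f₃=-56.9375, f₄=-77.740741, f₅=-103.826389, f₆=-136.
(3h/8)·[f₀ + 3f₁ + 3f₂ + 2f₃ + 3f₄ + 3f₅ + f₆] = 0.0625·(-1020.277778) = -63.7674.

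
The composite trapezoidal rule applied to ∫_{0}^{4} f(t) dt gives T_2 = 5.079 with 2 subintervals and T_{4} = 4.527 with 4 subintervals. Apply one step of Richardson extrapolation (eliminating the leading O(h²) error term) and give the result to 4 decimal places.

R = (4·T_{4} − T_2) / 3 = (4·4.527 − 5.079)/3 = (13.029)/3 = 4.3430.

4.3430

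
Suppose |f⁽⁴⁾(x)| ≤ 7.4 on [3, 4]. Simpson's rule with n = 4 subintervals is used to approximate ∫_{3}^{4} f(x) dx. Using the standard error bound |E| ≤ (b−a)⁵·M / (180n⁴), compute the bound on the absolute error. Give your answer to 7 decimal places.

0.0001606

|E| ≤ (1)⁵·7.4 / (180·4⁴) = 7.4/46080 = 0.0001606.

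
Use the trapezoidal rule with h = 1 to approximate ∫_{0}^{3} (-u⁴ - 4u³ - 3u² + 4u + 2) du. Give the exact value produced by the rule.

-152

h = (3 − 0)/3 = 1.
Nodes u₀,…,u₃ = 0, 1, 2, 3.
f(u) = -u⁴ - 4u³ - 3u² + 4u + 2: f₀=2, f₁=-2, f₂=-50, f₃=-202.
(h/2)·[f₀ + 2f₁ + 2f₂ + f₃] = 0.5·(-304) = -152.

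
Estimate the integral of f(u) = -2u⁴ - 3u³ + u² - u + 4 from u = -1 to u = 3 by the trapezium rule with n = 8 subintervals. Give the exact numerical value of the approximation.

h = (3 − (-1))/8 = 0.5.
Nodes u₀,…,u₈ = -1, -0.5, 0, 0.5, 1, 1.5, 2, 2.5, 3.
f(u) = -2u⁴ - 3u³ + u² - u + 4: f₀=7, f₁=5, f₂=4, f₃=3.25, f₄=-1, f₅=-15.5, f₆=-50, f₇=-117.25, f₈=-233.
(h/2)·[f₀ + 2f₁ + 2f₂ + 2f₃ + 2f₄ + 2f₅ + 2f₆ + 2f₇ + f₈] = 0.25·(-569) = -142.25.

-142.25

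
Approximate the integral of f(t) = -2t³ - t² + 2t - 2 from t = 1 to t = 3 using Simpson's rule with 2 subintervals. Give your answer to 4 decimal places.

-44.6667

h = (3 − 1)/2 = 1.
Nodes t₀,…,t₂ = 1, 2, 3.
f(t) = -2t³ - t² + 2t - 2: f₀=-3, f₁=-18, f₂=-59.
(h/3)·[f₀ + 4f₁ + f₂] = 0.333333·(-134) = -44.6667.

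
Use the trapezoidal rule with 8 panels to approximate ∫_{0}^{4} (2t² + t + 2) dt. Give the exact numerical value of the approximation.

59

h = (4 − 0)/8 = 0.5.
Nodes t₀,…,t₈ = 0, 0.5, 1, 1.5, 2, 2.5, 3, 3.5, 4.
f(t) = 2t² + t + 2: f₀=2, f₁=3, f₂=5, f₃=8, f₄=12, f₅=17, f₆=23, f₇=30, f₈=38.
(h/2)·[f₀ + 2f₁ + 2f₂ + 2f₃ + 2f₄ + 2f₅ + 2f₆ + 2f₇ + f₈] = 0.25·(236) = 59.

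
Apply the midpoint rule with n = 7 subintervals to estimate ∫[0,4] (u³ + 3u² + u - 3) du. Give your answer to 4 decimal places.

h = (4 − 0)/7 = 0.571429.
Midpoints m₁,…,m₇ = 0.285714, 0.857143, 1.428571, 2, 2.571429, 3.142857, 3.714286.
f(m₁)=-2.446064, f(m₂)=0.690962, f(m₃)=7.466472, f(m₄)=19, f(m₅)=36.411079, f(m₆)=60.819242, f(m₇)=93.344023.
h·[f(m₁) + f(m₂) + f(m₃) + f(m₄) + f(m₅) + f(m₆) + f(m₇)] = 0.571429·(215.285714) = 123.0204.

123.0204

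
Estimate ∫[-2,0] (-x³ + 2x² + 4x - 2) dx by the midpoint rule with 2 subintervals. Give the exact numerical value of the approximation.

h = (0 − (-2))/2 = 1.
Midpoints m₁,…,m₂ = -1.5, -0.5.
f(m₁)=-0.125, f(m₂)=-3.375.
h·[f(m₁) + f(m₂)] = 1·(-3.5) = -3.5.

-3.5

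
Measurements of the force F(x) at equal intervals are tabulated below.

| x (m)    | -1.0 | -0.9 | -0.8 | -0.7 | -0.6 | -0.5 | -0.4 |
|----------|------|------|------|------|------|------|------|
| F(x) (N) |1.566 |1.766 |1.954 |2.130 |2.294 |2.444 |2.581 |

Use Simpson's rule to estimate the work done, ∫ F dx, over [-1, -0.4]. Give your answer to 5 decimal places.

1.26677

h = 0.1, n = 6.
(h/3)·[y₀ + 4y₁ + 2y₂ + 4y₃ + 2y₄ + 4y₅ + y₆] = 0.033333·(38.003) = 1.26677.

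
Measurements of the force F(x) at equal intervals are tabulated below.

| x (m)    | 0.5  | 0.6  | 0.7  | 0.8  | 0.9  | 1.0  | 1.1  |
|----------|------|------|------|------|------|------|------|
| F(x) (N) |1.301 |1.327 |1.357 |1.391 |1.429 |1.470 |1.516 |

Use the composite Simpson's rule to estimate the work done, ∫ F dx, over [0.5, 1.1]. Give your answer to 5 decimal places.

0.83803

h = 0.1, n = 6.
(h/3)·[y₀ + 4y₁ + 2y₂ + 4y₃ + 2y₄ + 4y₅ + y₆] = 0.033333·(25.141) = 0.83803.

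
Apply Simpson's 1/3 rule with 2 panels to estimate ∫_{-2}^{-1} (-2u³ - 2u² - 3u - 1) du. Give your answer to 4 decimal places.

h = (-1 − (-2))/2 = 0.5.
Nodes u₀,…,u₂ = -2, -1.5, -1.
f(u) = -2u³ - 2u² - 3u - 1: f₀=13, f₁=5.75, f₂=2.
(h/3)·[f₀ + 4f₁ + f₂] = 0.166667·(38) = 6.3333.

6.3333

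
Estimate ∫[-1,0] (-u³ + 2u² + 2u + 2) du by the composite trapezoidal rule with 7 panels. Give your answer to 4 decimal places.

1.9286

h = (0 − (-1))/7 = 0.142857.
Nodes u₀,…,u₇ = -1, -0.857143, -0.714286, -0.571429, -0.428571, -0.285714, -0.142857, 0.
f(u) = -u³ + 2u² + 2u + 2: f₀=3, f₁=2.384840, f₂=1.956268, f₃=1.696793, f₄=1.588921, f₅=1.615160, f₆=1.758017, f₇=2.
(h/2)·[f₀ + 2f₁ + 2f₂ + 2f₃ + 2f₄ + 2f₅ + 2f₆ + f₇] = 0.071429·(27) = 1.9286.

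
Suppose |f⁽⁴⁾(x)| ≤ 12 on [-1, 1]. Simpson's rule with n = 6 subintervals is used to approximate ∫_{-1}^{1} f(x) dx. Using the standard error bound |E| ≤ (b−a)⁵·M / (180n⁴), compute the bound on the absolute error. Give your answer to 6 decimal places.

|E| ≤ (2)⁵·12 / (180·6⁴) = 384/233280 = 0.001646.

0.001646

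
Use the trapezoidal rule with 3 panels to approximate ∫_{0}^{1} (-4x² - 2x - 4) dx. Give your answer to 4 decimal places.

h = (1 − 0)/3 = 0.333333.
Nodes x₀,…,x₃ = 0, 0.333333, 0.666667, 1.
f(x) = -4x² - 2x - 4: f₀=-4, f₁=-5.111111, f₂=-7.111111, f₃=-10.
(h/2)·[f₀ + 2f₁ + 2f₂ + f₃] = 0.166667·(-38.444444) = -6.4074.

-6.4074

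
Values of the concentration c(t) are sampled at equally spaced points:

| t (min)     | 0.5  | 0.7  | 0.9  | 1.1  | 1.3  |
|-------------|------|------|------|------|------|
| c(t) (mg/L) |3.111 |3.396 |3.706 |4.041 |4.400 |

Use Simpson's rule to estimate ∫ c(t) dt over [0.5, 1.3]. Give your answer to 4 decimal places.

2.9781

h = 0.2, n = 4.
(h/3)·[y₀ + 4y₁ + 2y₂ + 4y₃ + y₄] = 0.066667·(44.671) = 2.9781.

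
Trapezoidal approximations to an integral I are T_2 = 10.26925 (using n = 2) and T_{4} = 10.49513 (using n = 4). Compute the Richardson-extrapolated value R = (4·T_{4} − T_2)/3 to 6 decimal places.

10.570423

R = (4·T_{4} − T_2) / 3 = (4·10.49513 − 10.26925)/3 = (31.71127)/3 = 10.570423.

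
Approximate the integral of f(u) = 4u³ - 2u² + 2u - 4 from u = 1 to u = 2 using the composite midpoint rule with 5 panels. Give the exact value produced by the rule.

9.28

h = (2 − 1)/5 = 0.2.
Midpoints m₁,…,m₅ = 1.1, 1.3, 1.5, 1.7, 1.9.
f(m₁)=1.104, f(m₂)=4.008, f(m₃)=8, f(m₄)=13.272, f(m₅)=20.016.
h·[f(m₁) + f(m₂) + f(m₃) + f(m₄) + f(m₅)] = 0.2·(46.4) = 9.28.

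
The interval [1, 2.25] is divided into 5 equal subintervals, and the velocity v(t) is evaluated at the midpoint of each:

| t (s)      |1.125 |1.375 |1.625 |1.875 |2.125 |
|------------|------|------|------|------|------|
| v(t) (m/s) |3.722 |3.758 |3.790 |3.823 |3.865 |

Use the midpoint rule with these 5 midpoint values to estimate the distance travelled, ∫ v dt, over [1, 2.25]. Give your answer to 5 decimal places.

h = 0.25, n = 5.
h·[y(m₁) + y(m₂) + y(m₃) + y(m₄) + y(m₅)] = 0.25·(18.958) = 4.73950.

4.73950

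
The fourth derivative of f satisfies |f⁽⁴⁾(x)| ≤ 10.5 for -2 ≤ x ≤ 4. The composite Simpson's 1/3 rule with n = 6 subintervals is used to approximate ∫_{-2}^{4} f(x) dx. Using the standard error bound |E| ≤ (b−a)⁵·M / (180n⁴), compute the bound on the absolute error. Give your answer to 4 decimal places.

|E| ≤ (6)⁵·10.5 / (180·6⁴) = 81648/233280 = 0.3500.

0.3500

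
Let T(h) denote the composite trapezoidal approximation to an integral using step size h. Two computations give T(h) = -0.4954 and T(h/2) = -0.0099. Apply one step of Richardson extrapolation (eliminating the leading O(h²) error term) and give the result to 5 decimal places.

0.15193

R = (4·T(h/2) − T(h)) / 3 = (4·(-0.0099) − (-0.4954))/3 = (0.4558)/3 = 0.15193.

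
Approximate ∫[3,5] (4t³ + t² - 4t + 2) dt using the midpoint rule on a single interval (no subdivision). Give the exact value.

M = (b−a)·f(4) = 2·(258) = 516.

516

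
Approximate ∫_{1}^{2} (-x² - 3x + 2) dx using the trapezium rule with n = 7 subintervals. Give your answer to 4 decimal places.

h = (2 − 1)/7 = 0.142857.
Nodes x₀,…,x₇ = 1, 1.142857, 1.285714, 1.428571, 1.571429, 1.714286, 1.857143, 2.
f(x) = -x² - 3x + 2: f₀=-2, f₁=-2.734694, f₂=-3.510204, f₃=-4.326531, f₄=-5.183673, f₅=-6.081633, f₆=-7.020408, f₇=-8.
(h/2)·[f₀ + 2f₁ + 2f₂ + 2f₃ + 2f₄ + 2f₅ + 2f₆ + f₇] = 0.071429·(-67.714286) = -4.8367.

-4.8367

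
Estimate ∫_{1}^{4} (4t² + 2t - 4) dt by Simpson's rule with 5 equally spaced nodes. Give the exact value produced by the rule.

87

h = (4 − 1)/4 = 0.75.
Nodes t₀,…,t₄ = 1, 1.75, 2.5, 3.25, 4.
f(t) = 4t² + 2t - 4: f₀=2, f₁=11.75, f₂=26, f₃=44.75, f₄=68.
(h/3)·[f₀ + 4f₁ + 2f₂ + 4f₃ + f₄] = 0.25·(348) = 87.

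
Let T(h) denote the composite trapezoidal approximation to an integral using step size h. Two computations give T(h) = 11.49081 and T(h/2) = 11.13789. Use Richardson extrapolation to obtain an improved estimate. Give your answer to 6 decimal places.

11.020250

R = (4·T(h/2) − T(h)) / 3 = (4·11.13789 − 11.49081)/3 = (33.06075)/3 = 11.020250.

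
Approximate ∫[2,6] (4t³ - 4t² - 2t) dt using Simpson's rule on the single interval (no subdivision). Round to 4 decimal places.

970.6667

S = (b−a)/6 · [f(2) + 4f(4) + f(6)] = 0.666667·[12 + 4·184 + 708] = 970.6667.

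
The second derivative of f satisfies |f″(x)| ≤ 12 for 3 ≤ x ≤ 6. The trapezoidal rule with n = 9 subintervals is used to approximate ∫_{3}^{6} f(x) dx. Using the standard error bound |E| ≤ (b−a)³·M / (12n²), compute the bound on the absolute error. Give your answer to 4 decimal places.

|E| ≤ (3)³·12 / (12·9²) = 324/972 = 0.3333.

0.3333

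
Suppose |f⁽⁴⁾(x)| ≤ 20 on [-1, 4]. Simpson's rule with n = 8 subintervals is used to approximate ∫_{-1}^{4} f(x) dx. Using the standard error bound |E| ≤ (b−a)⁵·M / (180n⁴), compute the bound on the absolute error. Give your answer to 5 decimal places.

0.08477

|E| ≤ (5)⁵·20 / (180·8⁴) = 62500/737280 = 0.08477.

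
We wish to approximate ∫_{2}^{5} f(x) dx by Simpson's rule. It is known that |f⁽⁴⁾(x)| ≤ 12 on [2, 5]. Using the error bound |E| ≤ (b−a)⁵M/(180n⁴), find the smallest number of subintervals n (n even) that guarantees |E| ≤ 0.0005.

Need 2916/(180n⁴) ≤ 0.0005.
n⁴ ≥ 2916/(180·0.0005) = 32400 ⇒ n ≥ 13.4164, so the smallest even n is 14. (n must be even for Simpson's rule.)

14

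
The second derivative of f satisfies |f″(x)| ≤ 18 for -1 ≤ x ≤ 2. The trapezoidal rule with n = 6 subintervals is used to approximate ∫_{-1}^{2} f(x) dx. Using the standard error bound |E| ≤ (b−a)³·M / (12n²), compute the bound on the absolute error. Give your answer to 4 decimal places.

|E| ≤ (3)³·18 / (12·6²) = 486/432 = 1.1250.

1.1250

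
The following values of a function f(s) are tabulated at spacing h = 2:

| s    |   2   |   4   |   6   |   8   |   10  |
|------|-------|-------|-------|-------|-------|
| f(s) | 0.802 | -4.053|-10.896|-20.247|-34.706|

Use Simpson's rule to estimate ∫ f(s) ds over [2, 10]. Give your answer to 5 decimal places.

h = 2, n = 4.
(h/3)·[y₀ + 4y₁ + 2y₂ + 4y₃ + y₄] = 0.666667·(-152.896) = -101.93067.

-101.93067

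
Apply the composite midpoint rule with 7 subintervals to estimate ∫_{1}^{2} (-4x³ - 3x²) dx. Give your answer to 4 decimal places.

-21.9643

h = (2 − 1)/7 = 0.142857.
Midpoints m₁,…,m₇ = 1.071429, 1.214286, 1.357143, 1.5, 1.642857, 1.785714, 1.928571.
f(m₁)=-8.363703, f(m₂)=-11.585277, f(m₃)=-15.524052, f(m₄)=-20.25, f(m₅)=-25.833090, f(m₆)=-32.343294, f(m₇)=-39.850583.
h·[f(m₁) + f(m₂) + f(m₃) + f(m₄) + f(m₅) + f(m₆) + f(m₇)] = 0.142857·(-153.75) = -21.9643.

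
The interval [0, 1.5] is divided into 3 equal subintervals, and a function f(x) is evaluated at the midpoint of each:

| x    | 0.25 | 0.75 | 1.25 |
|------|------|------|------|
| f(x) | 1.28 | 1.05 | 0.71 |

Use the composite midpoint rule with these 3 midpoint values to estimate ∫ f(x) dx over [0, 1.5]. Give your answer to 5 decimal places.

1.52000

h = 0.5, n = 3.
h·[y(m₁) + y(m₂) + y(m₃)] = 0.5·(3.04) = 1.52000.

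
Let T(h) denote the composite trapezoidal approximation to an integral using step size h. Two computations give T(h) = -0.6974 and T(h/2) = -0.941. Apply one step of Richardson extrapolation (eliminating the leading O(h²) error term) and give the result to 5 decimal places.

-1.02220

R = (4·T(h/2) − T(h)) / 3 = (4·(-0.941) − (-0.6974))/3 = (-3.0666)/3 = -1.02220.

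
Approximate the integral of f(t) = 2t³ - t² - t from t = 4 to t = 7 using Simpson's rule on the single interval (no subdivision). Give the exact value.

S = (b−a)/6 · [f(4) + 4f(5.5) + f(7)] = 0.5·[108 + 4·297 + 630] = 963.

963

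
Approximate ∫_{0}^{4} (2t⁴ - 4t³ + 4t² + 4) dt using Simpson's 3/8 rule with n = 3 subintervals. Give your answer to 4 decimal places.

h = (4 − 0)/3 = 1.333333.
Nodes t₀,…,t₃ = 0, 1.333333, 2.666667, 4.
f(t) = 2t⁴ - 4t³ + 4t² + 4: f₀=4, f₁=7.950617, f₂=57.728395, f₃=324.
(3h/8)·[f₀ + 3f₁ + 3f₂ + f₃] = 0.5·(525.037037) = 262.5185.

262.5185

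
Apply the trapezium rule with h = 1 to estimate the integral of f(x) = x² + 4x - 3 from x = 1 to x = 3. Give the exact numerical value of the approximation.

19

h = (3 − 1)/2 = 1.
Nodes x₀,…,x₂ = 1, 2, 3.
f(x) = x² + 4x - 3: f₀=2, f₁=9, f₂=18.
(h/2)·[f₀ + 2f₁ + f₂] = 0.5·(38) = 19.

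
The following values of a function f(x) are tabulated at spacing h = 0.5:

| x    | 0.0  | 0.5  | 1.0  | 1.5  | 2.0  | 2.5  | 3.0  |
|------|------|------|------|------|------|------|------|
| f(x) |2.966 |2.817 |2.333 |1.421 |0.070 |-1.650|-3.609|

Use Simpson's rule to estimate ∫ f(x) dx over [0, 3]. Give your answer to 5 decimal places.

h = 0.5, n = 6.
(h/3)·[y₀ + 4y₁ + 2y₂ + 4y₃ + 2y₄ + 4y₅ + y₆] = 0.166667·(14.515) = 2.41917.

2.41917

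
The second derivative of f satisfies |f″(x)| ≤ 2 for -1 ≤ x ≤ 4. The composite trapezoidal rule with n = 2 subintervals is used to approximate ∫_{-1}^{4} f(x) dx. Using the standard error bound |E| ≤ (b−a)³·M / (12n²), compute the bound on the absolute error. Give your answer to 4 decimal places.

5.2083

|E| ≤ (5)³·2 / (12·2²) = 250/48 = 5.2083.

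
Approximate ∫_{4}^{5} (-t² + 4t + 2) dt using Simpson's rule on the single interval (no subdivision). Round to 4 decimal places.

-0.3333

S = (b−a)/6 · [f(4) + 4f(4.5) + f(5)] = 0.166667·[2 + 4·(-0.25) + (-3)] = -0.3333.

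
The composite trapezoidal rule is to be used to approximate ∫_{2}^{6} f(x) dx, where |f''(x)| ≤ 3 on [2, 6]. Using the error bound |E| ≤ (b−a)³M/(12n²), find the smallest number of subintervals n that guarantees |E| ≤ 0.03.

Need 192/(12n²) ≤ 0.03.
n² ≥ 192/(12·0.03) = 533.333 ⇒ n ≥ 23.0940, so the smallest n is 24.

24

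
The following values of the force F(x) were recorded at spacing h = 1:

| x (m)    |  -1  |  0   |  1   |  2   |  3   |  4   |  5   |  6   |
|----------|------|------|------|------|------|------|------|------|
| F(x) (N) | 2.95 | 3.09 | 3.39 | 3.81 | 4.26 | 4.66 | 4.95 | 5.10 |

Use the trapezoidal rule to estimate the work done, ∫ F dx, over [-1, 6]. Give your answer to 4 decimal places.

28.1850

h = 1, n = 7.
(h/2)·[y₀ + 2y₁ + 2y₂ + 2y₃ + 2y₄ + 2y₅ + 2y₆ + y₇] = 0.5·(56.37) = 28.1850.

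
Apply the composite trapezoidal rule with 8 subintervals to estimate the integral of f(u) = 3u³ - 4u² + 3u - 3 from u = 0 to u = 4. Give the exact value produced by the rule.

121

h = (4 − 0)/8 = 0.5.
Nodes u₀,…,u₈ = 0, 0.5, 1, 1.5, 2, 2.5, 3, 3.5, 4.
f(u) = 3u³ - 4u² + 3u - 3: f₀=-3, f₁=-2.125, f₂=-1, f₃=2.625, f₄=11, f₅=26.375, f₆=51, f₇=87.125, f₈=137.
(h/2)·[f₀ + 2f₁ + 2f₂ + 2f₃ + 2f₄ + 2f₅ + 2f₆ + 2f₇ + f₈] = 0.25·(484) = 121.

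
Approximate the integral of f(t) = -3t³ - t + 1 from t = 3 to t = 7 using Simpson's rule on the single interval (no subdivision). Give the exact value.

-1756

S = (b−a)/6 · [f(3) + 4f(5) + f(7)] = 0.666667·[(-83) + 4·(-379) + (-1035)] = -1756.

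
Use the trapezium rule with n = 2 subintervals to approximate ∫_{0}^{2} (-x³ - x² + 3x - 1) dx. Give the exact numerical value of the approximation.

-4

h = (2 − 0)/2 = 1.
Nodes x₀,…,x₂ = 0, 1, 2.
f(x) = -x³ - x² + 3x - 1: f₀=-1, f₁=0, f₂=-7.
(h/2)·[f₀ + 2f₁ + f₂] = 0.5·(-8) = -4.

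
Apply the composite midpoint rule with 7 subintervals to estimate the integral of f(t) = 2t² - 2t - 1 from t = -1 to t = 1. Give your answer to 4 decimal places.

-0.6939

h = (1 − (-1))/7 = 0.285714.
Midpoints m₁,…,m₇ = -0.857143, -0.571429, -0.285714, 0, 0.285714, 0.571429, 0.857143.
f(m₁)=2.183673, f(m₂)=0.795918, f(m₃)=-0.265306, f(m₄)=-1, f(m₅)=-1.408163, f(m₆)=-1.489796, f(m₇)=-1.244898.
h·[f(m₁) + f(m₂) + f(m₃) + f(m₄) + f(m₅) + f(m₆) + f(m₇)] = 0.285714·(-2.428571) = -0.6939.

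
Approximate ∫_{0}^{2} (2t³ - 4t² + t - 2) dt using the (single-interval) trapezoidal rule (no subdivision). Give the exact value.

T = (b−a)/2 · [f(0) + f(2)] = 1·[(-2) + 0] = -2.

-2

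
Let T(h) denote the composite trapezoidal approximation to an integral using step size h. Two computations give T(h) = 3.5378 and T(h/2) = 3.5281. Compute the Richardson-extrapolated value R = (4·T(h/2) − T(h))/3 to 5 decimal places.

3.52487

R = (4·T(h/2) − T(h)) / 3 = (4·3.5281 − 3.5378)/3 = (10.5746)/3 = 3.52487.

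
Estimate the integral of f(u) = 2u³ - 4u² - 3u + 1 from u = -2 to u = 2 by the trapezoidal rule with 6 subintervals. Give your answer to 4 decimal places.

-18.5185

h = (2 − (-2))/6 = 0.666667.
Nodes u₀,…,u₆ = -2, -1.333333, -0.666667, 0, 0.666667, 1.333333, 2.
f(u) = 2u³ - 4u² - 3u + 1: f₀=-25, f₁=-6.851852, f₂=0.629630, f₃=1, f₄=-2.185185, f₅=-5.370370, f₆=-5.
(h/2)·[f₀ + 2f₁ + 2f₂ + 2f₃ + 2f₄ + 2f₅ + f₆] = 0.333333·(-55.555556) = -18.5185.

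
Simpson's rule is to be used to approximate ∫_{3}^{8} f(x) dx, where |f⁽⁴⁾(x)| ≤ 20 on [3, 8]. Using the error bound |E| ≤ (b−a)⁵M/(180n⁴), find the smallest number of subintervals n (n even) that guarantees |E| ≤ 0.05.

Need 62500/(180n⁴) ≤ 0.05.
n⁴ ≥ 62500/(180·0.05) = 6944.44 ⇒ n ≥ 9.1287, so the smallest even n is 10. (n must be even for Simpson's rule.)

10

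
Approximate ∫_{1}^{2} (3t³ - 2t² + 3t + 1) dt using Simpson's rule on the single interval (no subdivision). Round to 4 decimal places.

S = (b−a)/6 · [f(1) + 4f(1.5) + f(2)] = 0.166667·[5 + 4·11.125 + 23] = 12.0833.

12.0833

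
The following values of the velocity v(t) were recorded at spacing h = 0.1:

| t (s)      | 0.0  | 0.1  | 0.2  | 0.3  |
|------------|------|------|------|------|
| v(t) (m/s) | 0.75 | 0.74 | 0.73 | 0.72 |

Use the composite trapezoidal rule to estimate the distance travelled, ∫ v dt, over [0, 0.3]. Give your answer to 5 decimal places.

0.22050

h = 0.1, n = 3.
(h/2)·[y₀ + 2y₁ + 2y₂ + y₃] = 0.05·(4.41) = 0.22050.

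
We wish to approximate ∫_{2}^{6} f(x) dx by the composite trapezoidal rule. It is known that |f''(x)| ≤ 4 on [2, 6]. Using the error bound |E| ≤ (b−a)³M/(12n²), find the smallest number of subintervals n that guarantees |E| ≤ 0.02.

33

Need 256/(12n²) ≤ 0.02.
n² ≥ 256/(12·0.02) = 1066.67 ⇒ n ≥ 32.6599, so the smallest n is 33.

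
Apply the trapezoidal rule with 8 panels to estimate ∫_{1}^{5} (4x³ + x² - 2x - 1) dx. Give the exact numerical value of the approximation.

643.5

h = (5 − 1)/8 = 0.5.
Nodes x₀,…,x₈ = 1, 1.5, 2, 2.5, 3, 3.5, 4, 4.5, 5.
f(x) = 4x³ + x² - 2x - 1: f₀=2, f₁=11.75, f₂=31, f₃=62.75, f₄=110, f₅=175.75, f₆=263, f₇=374.75, f₈=514.
(h/2)·[f₀ + 2f₁ + 2f₂ + 2f₃ + 2f₄ + 2f₅ + 2f₆ + 2f₇ + f₈] = 0.25·(2574) = 643.5.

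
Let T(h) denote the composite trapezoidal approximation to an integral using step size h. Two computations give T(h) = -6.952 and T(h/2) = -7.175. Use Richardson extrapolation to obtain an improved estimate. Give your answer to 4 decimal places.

-7.2493

R = (4·T(h/2) − T(h)) / 3 = (4·(-7.175) − (-6.952))/3 = (-21.748)/3 = -7.2493.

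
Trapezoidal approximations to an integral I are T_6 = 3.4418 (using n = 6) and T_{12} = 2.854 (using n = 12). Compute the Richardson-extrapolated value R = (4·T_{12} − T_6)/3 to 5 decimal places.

2.65807

R = (4·T_{12} − T_6) / 3 = (4·2.854 − 3.4418)/3 = (7.9742)/3 = 2.65807.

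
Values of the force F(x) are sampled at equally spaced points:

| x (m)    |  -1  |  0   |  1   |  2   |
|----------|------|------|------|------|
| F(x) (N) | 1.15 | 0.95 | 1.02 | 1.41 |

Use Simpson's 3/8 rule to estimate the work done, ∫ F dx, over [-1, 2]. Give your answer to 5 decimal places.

h = 1, n = 3.
(3h/8)·[y₀ + 3y₁ + 3y₂ + y₃] = 0.375·(8.47) = 3.17625.

3.17625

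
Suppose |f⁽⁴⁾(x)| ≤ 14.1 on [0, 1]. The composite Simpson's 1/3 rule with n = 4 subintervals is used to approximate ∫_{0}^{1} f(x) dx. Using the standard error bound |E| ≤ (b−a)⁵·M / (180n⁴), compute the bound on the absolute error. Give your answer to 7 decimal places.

|E| ≤ (1)⁵·14.1 / (180·4⁴) = 14.1/46080 = 0.0003060.

0.0003060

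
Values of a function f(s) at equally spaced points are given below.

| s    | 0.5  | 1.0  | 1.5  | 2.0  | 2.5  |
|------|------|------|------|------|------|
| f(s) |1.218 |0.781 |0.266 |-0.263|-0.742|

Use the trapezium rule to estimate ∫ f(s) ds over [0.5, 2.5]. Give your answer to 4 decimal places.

0.5110

h = 0.5, n = 4.
(h/2)·[y₀ + 2y₁ + 2y₂ + 2y₃ + y₄] = 0.25·(2.044) = 0.5110.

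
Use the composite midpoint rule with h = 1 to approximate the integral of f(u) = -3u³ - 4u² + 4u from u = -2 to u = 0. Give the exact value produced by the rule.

h = (0 − (-2))/2 = 1.
Midpoints m₁,…,m₂ = -1.5, -0.5.
f(m₁)=-4.875, f(m₂)=-2.625.
h·[f(m₁) + f(m₂)] = 1·(-7.5) = -7.5.

-7.5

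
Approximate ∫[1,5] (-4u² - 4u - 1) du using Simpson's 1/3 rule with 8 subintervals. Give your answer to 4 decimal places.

h = (5 − 1)/8 = 0.5.
Nodes u₀,…,u₈ = 1, 1.5, 2, 2.5, 3, 3.5, 4, 4.5, 5.
f(u) = -4u² - 4u - 1: f₀=-9, f₁=-16, f₂=-25, f₃=-36, f₄=-49, f₅=-64, f₆=-81, f₇=-100, f₈=-121.
(h/3)·[f₀ + 4f₁ + 2f₂ + 4f₃ + 2f₄ + 4f₅ + 2f₆ + 4f₇ + f₈] = 0.166667·(-1304) = -217.3333.

-217.3333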